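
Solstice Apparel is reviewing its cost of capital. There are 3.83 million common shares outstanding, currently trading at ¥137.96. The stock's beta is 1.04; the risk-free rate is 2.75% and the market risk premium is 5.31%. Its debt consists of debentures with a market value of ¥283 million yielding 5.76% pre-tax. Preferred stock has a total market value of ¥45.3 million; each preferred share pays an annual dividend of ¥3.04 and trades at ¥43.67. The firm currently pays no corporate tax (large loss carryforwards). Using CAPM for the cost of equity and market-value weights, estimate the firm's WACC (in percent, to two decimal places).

7.37%

Cost of equity via CAPM: Re = 2.75% + 1.04 × 5.31% = 8.2724%.
Cost of preferred: Rp = 3.04 / 43.67 = 6.9613%.
Market value of equity E = 137.96 × 3.83m = 528.3868m.
Total capital V = 528.3868 + 45.3 + 283 = 856.6868.
Equity: weight = 528.3868/856.6868 = 0.6168; cost = 8.2724%.
Preferred: weight = 45.3/856.6868 = 0.0529; cost = 6.9613%.
Debentures: weight = 283/856.6868 = 0.3303; after-tax cost = 5.76% × (1 − 0%) = 5.7600%.
WACC = 0.6168 × 8.2724% + 0.0529 × 6.9613% + 0.3303 × 5.7600% = 7.3731%.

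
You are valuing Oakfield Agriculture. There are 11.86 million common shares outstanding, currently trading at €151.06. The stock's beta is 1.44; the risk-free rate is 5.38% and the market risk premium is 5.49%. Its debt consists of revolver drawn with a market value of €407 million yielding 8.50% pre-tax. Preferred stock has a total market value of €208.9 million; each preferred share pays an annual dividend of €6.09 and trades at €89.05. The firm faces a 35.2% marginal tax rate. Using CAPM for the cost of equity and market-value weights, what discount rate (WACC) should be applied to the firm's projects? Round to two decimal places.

Cost of equity via CAPM: Re = 5.38% + 1.44 × 5.49% = 13.2856%.
Cost of preferred: Rp = 6.09 / 89.05 = 6.8389%.
Market value of equity E = 151.06 × 11.86m = 1791.5716m.
Total capital V = 1791.5716 + 208.9 + 407 = 2407.4716.
Equity: weight = 1791.5716/2407.4716 = 0.7442; cost = 13.2856%.
Preferred: weight = 208.9/2407.4716 = 0.0868; cost = 6.8389%.
Revolver drawn: weight = 407/2407.4716 = 0.1691; after-tax cost = 8.5% × (1 − 35.2%) = 5.5080%.
WACC = 0.7442 × 13.2856% + 0.0868 × 6.8389% + 0.1691 × 5.5080% = 11.4114%.

11.41%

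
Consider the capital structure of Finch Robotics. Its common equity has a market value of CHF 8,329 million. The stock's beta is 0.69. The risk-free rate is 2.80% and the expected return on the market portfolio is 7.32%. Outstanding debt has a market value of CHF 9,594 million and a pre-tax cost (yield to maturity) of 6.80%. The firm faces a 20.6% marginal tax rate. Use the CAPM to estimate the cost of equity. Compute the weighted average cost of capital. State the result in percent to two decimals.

5.64%

Market risk premium = 7.32% − 2.8% = 4.52%.
Cost of equity via CAPM: Re = 2.8% + 0.69 × 4.52% = 5.9188%.
Total capital V = 8329 + 9594 = 17923.
Equity: weight = 8329/17923 = 0.4647; cost = 5.9188%.
Debt: weight = 9594/17923 = 0.5353; after-tax cost = 6.8% × (1 − 20.6%) = 5.3992%.
WACC = 0.4647 × 5.9188% + 0.5353 × 5.3992% = 5.6407%.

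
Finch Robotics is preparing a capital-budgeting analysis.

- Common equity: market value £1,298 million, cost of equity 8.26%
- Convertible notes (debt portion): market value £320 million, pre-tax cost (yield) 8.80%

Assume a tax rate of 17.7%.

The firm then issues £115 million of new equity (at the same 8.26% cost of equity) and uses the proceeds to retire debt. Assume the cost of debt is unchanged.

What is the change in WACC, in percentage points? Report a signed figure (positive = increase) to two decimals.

+0.07 pp

Current WACC:
Total capital V = 1298 + 320 = 1618.
Equity: weight = 1298/1618 = 0.8022; cost = 8.26%.
Convertible notes (debt portion): weight = 320/1618 = 0.1978; after-tax cost = 8.8% × (1 − 17.7%) = 7.2424%.
WACC = 0.8022 × 8.2600% + 0.1978 × 7.2424% = 8.0587%.
After the change:
Total capital V = 1413 + 205 = 1618.
Equity: weight = 1413/1618 = 0.8733; cost = 8.26%.
Convertible notes (debt portion): weight = 205/1618 = 0.1267; after-tax cost = 8.8% × (1 − 17.7%) = 7.2424%.
WACC = 0.8733 × 8.2600% + 0.1267 × 7.2424% = 8.1311%.
Change in WACC = 8.1311% − 8.0587% = 0.0723 pp.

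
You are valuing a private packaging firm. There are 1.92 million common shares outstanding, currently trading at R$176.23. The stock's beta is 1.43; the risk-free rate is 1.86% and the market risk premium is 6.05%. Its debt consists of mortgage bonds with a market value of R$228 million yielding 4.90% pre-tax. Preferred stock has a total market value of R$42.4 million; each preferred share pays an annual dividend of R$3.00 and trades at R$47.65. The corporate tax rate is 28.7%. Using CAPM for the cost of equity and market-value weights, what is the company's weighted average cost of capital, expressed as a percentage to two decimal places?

7.59%

Cost of equity via CAPM: Re = 1.86% + 1.43 × 6.05% = 10.5115%.
Cost of preferred: Rp = 3.0 / 47.65 = 6.2959%.
Market value of equity E = 176.23 × 1.92m = 338.3616m.
Total capital V = 338.3616 + 42.4 + 228 = 608.7616.
Equity: weight = 338.3616/608.7616 = 0.5558; cost = 10.5115%.
Preferred: weight = 42.4/608.7616 = 0.0696; cost = 6.2959%.
Mortgage bonds: weight = 228/608.7616 = 0.3745; after-tax cost = 4.9% × (1 − 28.7%) = 3.4937%.
WACC = 0.5558 × 10.5115% + 0.0696 × 6.2959% + 0.3745 × 3.4937% = 7.5895%.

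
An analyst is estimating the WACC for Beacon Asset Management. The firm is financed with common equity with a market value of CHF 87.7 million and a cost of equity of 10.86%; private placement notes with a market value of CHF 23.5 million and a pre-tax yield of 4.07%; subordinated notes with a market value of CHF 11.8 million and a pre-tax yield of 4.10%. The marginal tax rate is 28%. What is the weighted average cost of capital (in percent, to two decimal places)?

Total capital V = 87.7 + 23.5 + 11.8 = 123.
Equity: weight = 87.7/123 = 0.7130; cost = 10.86%.
Private placement notes: weight = 23.5/123 = 0.1911; after-tax cost = 4.07% × (1 − 28%) = 2.9304%.
Subordinated notes: weight = 11.8/123 = 0.0959; after-tax cost = 4.1% × (1 − 28%) = 2.9520%.
WACC = 0.7130 × 10.8600% + 0.1911 × 2.9304% + 0.0959 × 2.9520% = 8.5863%.

8.59%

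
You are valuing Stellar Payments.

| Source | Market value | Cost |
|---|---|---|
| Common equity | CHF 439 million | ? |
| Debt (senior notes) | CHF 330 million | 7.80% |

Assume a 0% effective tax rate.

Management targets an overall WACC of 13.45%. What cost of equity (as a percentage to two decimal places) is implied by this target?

17.70%

Total capital V = 439 + 330 = 769.
Equity weight = 439/769 = 0.5709.
Senior notes weight = 330/769 = 0.4291.
Debt contribution = 0.4291 × 7.8% × (1 − 0%) = 3.3472%.
Required equity contribution = 13.45% − 3.3472% = 10.1028%.
Re = 10.1028% / 0.5709 = 17.6972%.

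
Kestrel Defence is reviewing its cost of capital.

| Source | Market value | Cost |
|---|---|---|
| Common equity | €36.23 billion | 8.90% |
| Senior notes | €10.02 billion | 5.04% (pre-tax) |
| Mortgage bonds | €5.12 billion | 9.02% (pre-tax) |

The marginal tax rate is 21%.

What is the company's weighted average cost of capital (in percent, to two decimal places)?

Total capital V = 36.23 + 10.02 + 5.12 = 51.37.
Equity: weight = 36.23/51.37 = 0.7053; cost = 8.9%.
Senior notes: weight = 10.02/51.37 = 0.1951; after-tax cost = 5.04% × (1 − 21%) = 3.9816%.
Mortgage bonds: weight = 5.12/51.37 = 0.0997; after-tax cost = 9.02% × (1 − 21%) = 7.1258%.
WACC = 0.7053 × 8.9000% + 0.1951 × 3.9816% + 0.0997 × 7.1258% = 7.7638%.

7.76%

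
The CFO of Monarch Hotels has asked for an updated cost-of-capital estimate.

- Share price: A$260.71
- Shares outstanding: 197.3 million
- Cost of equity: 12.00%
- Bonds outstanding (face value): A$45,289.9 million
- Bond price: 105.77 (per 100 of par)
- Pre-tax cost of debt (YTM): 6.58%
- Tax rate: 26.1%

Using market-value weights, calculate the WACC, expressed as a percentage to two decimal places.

8.56%

Market value of equity E = 260.71 × 197.3m = 51438.083m. Market value of debt D = 45289.9m × 105.77/100 = 47903.12723m.
Total capital V = 51438.083 + 47903.12723 = 99341.21023.
Equity: weight = 51438.083/99341.21023 = 0.5178; cost = 12%.
Bonds outstanding: weight = 47903.12723/99341.21023 = 0.4822; after-tax cost = 6.58% × (1 − 26.1%) = 4.8626%.
WACC = 0.5178 × 12.0000% + 0.4822 × 4.8626% = 8.5583%.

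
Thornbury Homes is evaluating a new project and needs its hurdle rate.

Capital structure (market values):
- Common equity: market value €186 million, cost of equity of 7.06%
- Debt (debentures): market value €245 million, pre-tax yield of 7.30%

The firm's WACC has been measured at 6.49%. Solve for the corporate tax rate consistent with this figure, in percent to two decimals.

17.02%

Total capital V = 186 + 245 = 431.
Equity weight = 186/431 = 0.4316.
Debentures weight = 245/431 = 0.5684.
Equity contribution = 0.4316 × 7.06% = 3.0468%.
Debt contribution must be 6.49% − 3.0468% = 3.4432%.
0.5684 × 7.3% × (1 − T) = 3.4432%  ⇒  (1 − T) = 0.8298.
T = 17.0238%.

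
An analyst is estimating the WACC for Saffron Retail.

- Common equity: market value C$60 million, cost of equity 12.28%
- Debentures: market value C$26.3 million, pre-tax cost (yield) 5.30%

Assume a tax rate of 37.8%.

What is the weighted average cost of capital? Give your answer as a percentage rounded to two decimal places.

Total capital V = 60 + 26.3 = 86.3.
Equity: weight = 60/86.3 = 0.6952; cost = 12.28%.
Debentures: weight = 26.3/86.3 = 0.3048; after-tax cost = 5.3% × (1 − 37.8%) = 3.2966%.
WACC = 0.6952 × 12.2800% + 0.3048 × 3.2966% = 9.5423%.

9.54%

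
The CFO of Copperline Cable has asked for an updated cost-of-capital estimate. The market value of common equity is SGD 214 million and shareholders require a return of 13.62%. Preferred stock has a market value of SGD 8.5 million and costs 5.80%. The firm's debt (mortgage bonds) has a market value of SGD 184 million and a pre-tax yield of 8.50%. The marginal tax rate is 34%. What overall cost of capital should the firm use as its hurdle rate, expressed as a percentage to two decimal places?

9.83%

Total capital V = 214 + 8.5 + 184 = 406.5.
Equity: weight = 214/406.5 = 0.5264; cost = 13.62%.
Preferred: weight = 8.5/406.5 = 0.0209; cost = 5.8%.
Mortgage bonds: weight = 184/406.5 = 0.4526; after-tax cost = 8.5% × (1 − 34%) = 5.6100%.
WACC = 0.5264 × 13.6200% + 0.0209 × 5.8000% + 0.4526 × 5.6100% = 9.8308%.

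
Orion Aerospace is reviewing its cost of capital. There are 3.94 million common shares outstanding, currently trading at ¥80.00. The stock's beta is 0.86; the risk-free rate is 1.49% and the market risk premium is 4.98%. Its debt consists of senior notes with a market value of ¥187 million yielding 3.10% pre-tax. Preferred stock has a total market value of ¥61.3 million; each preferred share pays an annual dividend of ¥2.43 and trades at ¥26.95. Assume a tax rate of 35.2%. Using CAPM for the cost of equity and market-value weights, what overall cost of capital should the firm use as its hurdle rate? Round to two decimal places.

Cost of equity via CAPM: Re = 1.49% + 0.86 × 4.98% = 5.7728%.
Cost of preferred: Rp = 2.43 / 26.95 = 9.0167%.
Market value of equity E = 80.0 × 3.94m = 315.2m.
Total capital V = 315.2 + 61.3 + 187 = 563.5.
Equity: weight = 315.2/563.5 = 0.5594; cost = 5.7728%.
Preferred: weight = 61.3/563.5 = 0.1088; cost = 9.0167%.
Senior notes: weight = 187/563.5 = 0.3319; after-tax cost = 3.1% × (1 − 35.2%) = 2.0088%.
WACC = 0.5594 × 5.7728% + 0.1088 × 9.0167% + 0.3319 × 2.0088% = 4.8766%.

4.88%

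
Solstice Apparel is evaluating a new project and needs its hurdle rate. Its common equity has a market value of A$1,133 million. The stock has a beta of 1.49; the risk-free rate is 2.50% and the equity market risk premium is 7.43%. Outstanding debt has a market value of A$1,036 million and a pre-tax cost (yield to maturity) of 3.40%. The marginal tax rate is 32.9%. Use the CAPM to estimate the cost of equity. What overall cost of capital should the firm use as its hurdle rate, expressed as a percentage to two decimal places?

Cost of equity via CAPM: Re = 2.5% + 1.49 × 7.43% = 13.5707%.
Total capital V = 1133 + 1036 = 2169.
Equity: weight = 1133/2169 = 0.5224; cost = 13.5707%.
Debt: weight = 1036/2169 = 0.4776; after-tax cost = 3.4% × (1 − 32.9%) = 2.2814%.
WACC = 0.5224 × 13.5707% + 0.4776 × 2.2814% = 8.1785%.

8.18%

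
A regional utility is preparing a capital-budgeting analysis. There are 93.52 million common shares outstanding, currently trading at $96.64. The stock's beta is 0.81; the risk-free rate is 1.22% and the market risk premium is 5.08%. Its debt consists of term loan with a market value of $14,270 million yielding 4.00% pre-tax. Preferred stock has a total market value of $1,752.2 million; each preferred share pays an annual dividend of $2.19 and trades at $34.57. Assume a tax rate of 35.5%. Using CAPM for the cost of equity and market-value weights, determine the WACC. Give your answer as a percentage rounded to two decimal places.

Cost of equity via CAPM: Re = 1.22% + 0.81 × 5.08% = 5.3348%.
Cost of preferred: Rp = 2.19 / 34.57 = 6.3350%.
Market value of equity E = 96.64 × 93.52m = 9037.7728m.
Total capital V = 9037.7728 + 1752.2 + 14270 = 25059.9728.
Equity: weight = 9037.7728/25059.9728 = 0.3606; cost = 5.3348%.
Preferred: weight = 1752.2/25059.9728 = 0.0699; cost = 6.335%.
Term loan: weight = 14270/25059.9728 = 0.5694; after-tax cost = 4% × (1 − 35.5%) = 2.5800%.
WACC = 0.3606 × 5.3348% + 0.0699 × 6.3350% + 0.5694 × 2.5800% = 3.8361%.

3.84%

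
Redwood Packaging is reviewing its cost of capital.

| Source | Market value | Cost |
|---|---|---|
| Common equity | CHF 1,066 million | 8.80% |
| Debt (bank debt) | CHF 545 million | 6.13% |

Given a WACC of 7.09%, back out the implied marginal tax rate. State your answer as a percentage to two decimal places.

38.90%

Total capital V = 1066 + 545 = 1611.
Equity weight = 1066/1611 = 0.6617.
Bank debt weight = 545/1611 = 0.3383.
Equity contribution = 0.6617 × 8.8% = 5.8230%.
Debt contribution must be 7.09% − 5.8230% = 1.2670%.
0.3383 × 6.13% × (1 − T) = 1.2670%  ⇒  (1 − T) = 0.6110.
T = 38.9021%.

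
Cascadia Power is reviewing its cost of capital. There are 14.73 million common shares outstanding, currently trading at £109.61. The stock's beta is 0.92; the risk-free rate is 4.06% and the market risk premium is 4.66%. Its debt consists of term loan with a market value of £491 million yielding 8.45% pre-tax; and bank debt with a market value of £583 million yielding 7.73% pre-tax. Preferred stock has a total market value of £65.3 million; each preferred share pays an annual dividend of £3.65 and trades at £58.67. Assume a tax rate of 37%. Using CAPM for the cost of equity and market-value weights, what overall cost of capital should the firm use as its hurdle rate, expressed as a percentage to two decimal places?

7.02%

Cost of equity via CAPM: Re = 4.06% + 0.92 × 4.66% = 8.3472%.
Cost of preferred: Rp = 3.65 / 58.67 = 6.2212%.
Market value of equity E = 109.61 × 14.73m = 1614.5553m.
Total capital V = 1614.5553 + 65.3 + 491 + 583 = 2753.8553.
Equity: weight = 1614.5553/2753.8553 = 0.5863; cost = 8.3472%.
Preferred: weight = 65.3/2753.8553 = 0.0237; cost = 6.2212%.
Term loan: weight = 491/2753.8553 = 0.1783; after-tax cost = 8.45% × (1 − 37%) = 5.3235%.
Bank debt: weight = 583/2753.8553 = 0.2117; after-tax cost = 7.73% × (1 − 37%) = 4.8699%.
WACC = 0.5863 × 8.3472% + 0.0237 × 6.2212% + 0.1783 × 5.3235% + 0.2117 × 4.8699% = 7.0215%.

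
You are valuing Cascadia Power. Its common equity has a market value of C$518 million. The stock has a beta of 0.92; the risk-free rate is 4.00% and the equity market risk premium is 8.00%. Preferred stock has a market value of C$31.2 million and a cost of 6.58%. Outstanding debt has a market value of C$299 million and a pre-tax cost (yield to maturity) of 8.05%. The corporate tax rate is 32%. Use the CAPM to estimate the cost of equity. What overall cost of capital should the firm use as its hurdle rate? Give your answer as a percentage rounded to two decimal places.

9.11%

Cost of equity via CAPM: Re = 4.0% + 0.92 × 8.0% = 11.3600%.
Total capital V = 518 + 31.2 + 299 = 848.2.
Equity: weight = 518/848.2 = 0.6107; cost = 11.36%.
Preferred: weight = 31.2/848.2 = 0.0368; cost = 6.58%.
Debt: weight = 299/848.2 = 0.3525; after-tax cost = 8.05% × (1 − 32%) = 5.4740%.
WACC = 0.6107 × 11.3600% + 0.0368 × 6.5800% + 0.3525 × 5.4740% = 9.1093%.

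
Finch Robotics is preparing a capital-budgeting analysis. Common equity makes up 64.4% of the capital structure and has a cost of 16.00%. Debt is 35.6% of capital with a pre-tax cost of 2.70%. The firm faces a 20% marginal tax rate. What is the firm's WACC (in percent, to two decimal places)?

11.07%

After-tax cost of debt = 2.7% × (1 − 20%) = 2.1600%.
WACC = 0.644 × 16.0000% + 0.356 × 2.1600% = 11.0730%.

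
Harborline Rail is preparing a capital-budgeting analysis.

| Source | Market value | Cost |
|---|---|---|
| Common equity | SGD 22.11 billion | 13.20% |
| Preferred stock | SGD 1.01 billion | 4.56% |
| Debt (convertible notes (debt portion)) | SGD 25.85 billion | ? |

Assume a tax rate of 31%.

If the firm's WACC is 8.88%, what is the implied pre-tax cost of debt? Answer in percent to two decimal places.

Total capital V = 22.11 + 1.01 + 25.85 = 48.97.
Equity weight = 22.11/48.97 = 0.4515.
Preferred weight = 1.01/48.97 = 0.0206.
Convertible notes (debt portion) weight = 25.85/48.97 = 0.5279.
Equity contribution = 0.4515 × 13.2% = 5.9598%.
Preferred contribution = 0.0206 × 4.56% = 0.0940%.
Remaining for debt = 8.88% − 6.0539% = 2.8261%.
Rd × (1 − 31%) × 0.5279 = 2.8261%  ⇒  Rd = 7.7591%.

7.76%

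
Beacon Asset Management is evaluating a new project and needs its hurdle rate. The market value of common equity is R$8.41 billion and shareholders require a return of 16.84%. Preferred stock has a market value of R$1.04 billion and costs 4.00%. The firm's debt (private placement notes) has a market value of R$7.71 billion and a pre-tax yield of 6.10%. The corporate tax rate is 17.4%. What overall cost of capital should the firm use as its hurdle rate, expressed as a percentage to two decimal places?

Total capital V = 8.41 + 1.04 + 7.71 = 17.16.
Equity: weight = 8.41/17.16 = 0.4901; cost = 16.84%.
Preferred: weight = 1.04/17.16 = 0.0606; cost = 4%.
Private placement notes: weight = 7.71/17.16 = 0.4493; after-tax cost = 6.1% × (1 − 17.4%) = 5.0386%.
WACC = 0.4901 × 16.8400% + 0.0606 × 4.0000% + 0.4493 × 5.0386% = 10.7594%.

10.76%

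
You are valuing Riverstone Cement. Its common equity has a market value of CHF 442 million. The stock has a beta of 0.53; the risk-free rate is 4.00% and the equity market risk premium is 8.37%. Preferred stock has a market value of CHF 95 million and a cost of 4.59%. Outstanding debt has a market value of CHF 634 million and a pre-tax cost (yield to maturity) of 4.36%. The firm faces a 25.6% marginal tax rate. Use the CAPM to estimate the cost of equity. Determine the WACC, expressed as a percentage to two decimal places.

5.31%

Cost of equity via CAPM: Re = 4.0% + 0.53 × 8.37% = 8.4361%.
Total capital V = 442 + 95 + 634 = 1171.
Equity: weight = 442/1171 = 0.3775; cost = 8.4361%.
Preferred: weight = 95/1171 = 0.0811; cost = 4.59%.
Debt: weight = 634/1171 = 0.5414; after-tax cost = 4.36% × (1 − 25.6%) = 3.2438%.
WACC = 0.3775 × 8.4361% + 0.0811 × 4.5900% + 0.5414 × 3.2438% = 5.3129%.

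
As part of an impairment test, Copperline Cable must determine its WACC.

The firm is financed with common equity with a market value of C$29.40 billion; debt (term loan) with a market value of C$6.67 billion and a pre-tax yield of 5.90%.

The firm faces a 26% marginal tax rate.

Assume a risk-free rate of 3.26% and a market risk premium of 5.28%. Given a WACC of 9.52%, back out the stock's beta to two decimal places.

1.41

Total capital V = 29.4 + 6.67 = 36.07.
Equity weight = 29.4/36.07 = 0.8151.
Term loan weight = 6.67/36.07 = 0.1849.
Debt contribution = 0.1849 × 5.9% × (1 − 26%) = 0.8074%.
Required equity contribution = 9.52% − 0.8074% = 8.7126%  ⇒  Re = 10.6893%.
CAPM: 10.6893% = 3.26% + β × 5.28%  ⇒  β = 1.4071.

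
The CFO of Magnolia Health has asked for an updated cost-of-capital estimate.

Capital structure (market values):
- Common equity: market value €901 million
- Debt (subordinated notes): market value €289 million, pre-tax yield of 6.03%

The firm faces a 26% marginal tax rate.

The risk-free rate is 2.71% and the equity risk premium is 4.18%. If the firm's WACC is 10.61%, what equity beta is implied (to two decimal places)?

2.36

Total capital V = 901 + 289 = 1190.
Equity weight = 901/1190 = 0.7571.
Subordinated notes weight = 289/1190 = 0.2429.
Debt contribution = 0.2429 × 6.03% × (1 − 26%) = 1.0837%.
Required equity contribution = 10.61% − 1.0837% = 9.5263%  ⇒  Re = 12.5819%.
CAPM: 12.5819% = 2.71% + β × 4.18%  ⇒  β = 2.3617.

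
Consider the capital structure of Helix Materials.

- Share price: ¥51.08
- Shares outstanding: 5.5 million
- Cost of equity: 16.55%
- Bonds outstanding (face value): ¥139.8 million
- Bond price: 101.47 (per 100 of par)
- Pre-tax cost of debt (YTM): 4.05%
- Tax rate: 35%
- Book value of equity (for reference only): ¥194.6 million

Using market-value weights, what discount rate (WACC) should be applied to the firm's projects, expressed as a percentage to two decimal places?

Market value of equity E = 51.08 × 5.5m = 280.94m. Market value of debt D = 139.8m × 101.47/100 = 141.85506m.
Total capital V = 280.94 + 141.85506 = 422.79506.
Equity: weight = 280.94/422.79506 = 0.6645; cost = 16.55%.
Bonds outstanding: weight = 141.85506/422.79506 = 0.3355; after-tax cost = 4.05% × (1 − 35%) = 2.6325%.
WACC = 0.6645 × 16.5500% + 0.3355 × 2.6325% = 11.8804%.

11.88%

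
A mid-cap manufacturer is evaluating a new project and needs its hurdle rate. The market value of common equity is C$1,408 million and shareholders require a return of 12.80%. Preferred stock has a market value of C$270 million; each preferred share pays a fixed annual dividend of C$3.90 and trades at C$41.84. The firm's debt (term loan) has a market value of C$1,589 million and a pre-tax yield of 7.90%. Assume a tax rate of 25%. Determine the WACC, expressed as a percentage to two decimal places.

9.17%

Cost of preferred: Rp = 3.9 / 41.84 = 9.3212%.
Total capital V = 1408 + 270 + 1589 = 3267.
Equity: weight = 1408/3267 = 0.4310; cost = 12.8%.
Preferred: weight = 270/3267 = 0.0826; cost = 9.3212%.
Term loan: weight = 1589/3267 = 0.4864; after-tax cost = 7.9% × (1 − 25%) = 5.9250%.
WACC = 0.4310 × 12.8000% + 0.0826 × 9.3212% + 0.4864 × 5.9250% = 9.1686%.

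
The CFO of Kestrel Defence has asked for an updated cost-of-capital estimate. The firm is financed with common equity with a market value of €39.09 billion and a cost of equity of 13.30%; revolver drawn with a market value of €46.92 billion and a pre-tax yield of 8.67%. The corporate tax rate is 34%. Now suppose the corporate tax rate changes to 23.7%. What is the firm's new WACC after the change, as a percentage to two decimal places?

After the change:
Total capital V = 39.09 + 46.92 = 86.01.
Equity: weight = 39.09/86.01 = 0.4545; cost = 13.3%.
Revolver drawn: weight = 46.92/86.01 = 0.5455; after-tax cost = 8.67% × (1 − 23.7%) = 6.6152%.
WACC = 0.4545 × 13.3000% + 0.5455 × 6.6152% = 9.6533%.

9.65%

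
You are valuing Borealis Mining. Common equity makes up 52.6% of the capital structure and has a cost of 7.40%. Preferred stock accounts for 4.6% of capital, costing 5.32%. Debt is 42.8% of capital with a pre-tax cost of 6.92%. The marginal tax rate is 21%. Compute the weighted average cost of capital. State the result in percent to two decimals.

After-tax cost of debt = 6.92% × (1 − 21%) = 5.4668%.
WACC = 0.526 × 7.4000% + 0.046 × 5.3200% + 0.428 × 5.4668% = 6.4769%.

6.48%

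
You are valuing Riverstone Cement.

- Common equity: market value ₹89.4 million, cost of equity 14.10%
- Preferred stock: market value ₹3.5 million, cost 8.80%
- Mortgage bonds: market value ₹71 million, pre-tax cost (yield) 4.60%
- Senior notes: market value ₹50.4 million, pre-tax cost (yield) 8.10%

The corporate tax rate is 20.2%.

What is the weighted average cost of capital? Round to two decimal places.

8.76%

Total capital V = 89.4 + 3.5 + 71 + 50.4 = 214.3.
Equity: weight = 89.4/214.3 = 0.4172; cost = 14.1%.
Preferred: weight = 3.5/214.3 = 0.0163; cost = 8.8%.
Mortgage bonds: weight = 71/214.3 = 0.3313; after-tax cost = 4.6% × (1 − 20.2%) = 3.6708%.
Senior notes: weight = 50.4/214.3 = 0.2352; after-tax cost = 8.1% × (1 − 20.2%) = 6.4638%.
WACC = 0.4172 × 14.1000% + 0.0163 × 8.8000% + 0.3313 × 3.6708% + 0.2352 × 6.4638% = 8.7622%.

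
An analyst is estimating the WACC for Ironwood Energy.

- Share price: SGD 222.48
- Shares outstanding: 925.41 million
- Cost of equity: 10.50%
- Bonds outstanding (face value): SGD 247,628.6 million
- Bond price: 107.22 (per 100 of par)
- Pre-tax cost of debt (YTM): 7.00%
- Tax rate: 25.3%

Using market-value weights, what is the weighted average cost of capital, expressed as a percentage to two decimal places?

7.53%

Market value of equity E = 222.48 × 925.41m = 205885.2168m. Market value of debt D = 247628.6m × 107.22/100 = 265507.38492m.
Total capital V = 205885.2168 + 265507.38492 = 471392.60172.
Equity: weight = 205885.2168/471392.60172 = 0.4368; cost = 10.5%.
Bonds outstanding: weight = 265507.38492/471392.60172 = 0.5632; after-tax cost = 7% × (1 − 25.3%) = 5.2290%.
WACC = 0.4368 × 10.5000% + 0.5632 × 5.2290% = 7.5312%.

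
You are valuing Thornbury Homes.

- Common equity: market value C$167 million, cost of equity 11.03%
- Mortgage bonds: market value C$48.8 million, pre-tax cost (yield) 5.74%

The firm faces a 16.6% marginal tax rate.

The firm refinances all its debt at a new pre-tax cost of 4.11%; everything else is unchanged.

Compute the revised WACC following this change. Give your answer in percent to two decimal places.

9.31%

After the change:
Total capital V = 167 + 48.8 = 215.8.
Equity: weight = 167/215.8 = 0.7739; cost = 11.03%.
Mortgage bonds: weight = 48.8/215.8 = 0.2261; after-tax cost = 4.11% × (1 − 16.6%) = 3.4277%.
WACC = 0.7739 × 11.0300% + 0.2261 × 3.4277% = 9.3109%.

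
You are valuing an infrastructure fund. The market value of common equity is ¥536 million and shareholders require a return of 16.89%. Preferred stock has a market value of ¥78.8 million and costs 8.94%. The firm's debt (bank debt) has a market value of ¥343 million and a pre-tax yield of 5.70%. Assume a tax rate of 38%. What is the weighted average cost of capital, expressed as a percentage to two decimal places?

11.45%

Total capital V = 536 + 78.8 + 343 = 957.8.
Equity: weight = 536/957.8 = 0.5596; cost = 16.89%.
Preferred: weight = 78.8/957.8 = 0.0823; cost = 8.94%.
Bank debt: weight = 343/957.8 = 0.3581; after-tax cost = 5.7% × (1 − 38%) = 3.5340%.
WACC = 0.5596 × 16.8900% + 0.0823 × 8.9400% + 0.3581 × 3.5340% = 11.4530%.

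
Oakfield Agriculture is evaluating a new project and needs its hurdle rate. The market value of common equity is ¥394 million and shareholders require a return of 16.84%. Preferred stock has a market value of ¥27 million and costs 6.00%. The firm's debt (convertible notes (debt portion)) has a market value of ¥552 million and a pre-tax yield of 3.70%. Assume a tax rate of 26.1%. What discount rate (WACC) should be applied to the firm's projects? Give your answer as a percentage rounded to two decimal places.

Total capital V = 394 + 27 + 552 = 973.
Equity: weight = 394/973 = 0.4049; cost = 16.84%.
Preferred: weight = 27/973 = 0.0277; cost = 6%.
Convertible notes (debt portion): weight = 552/973 = 0.5673; after-tax cost = 3.7% × (1 − 26.1%) = 2.7343%.
WACC = 0.4049 × 16.8400% + 0.0277 × 6.0000% + 0.5673 × 2.7343% = 8.5368%.

8.54%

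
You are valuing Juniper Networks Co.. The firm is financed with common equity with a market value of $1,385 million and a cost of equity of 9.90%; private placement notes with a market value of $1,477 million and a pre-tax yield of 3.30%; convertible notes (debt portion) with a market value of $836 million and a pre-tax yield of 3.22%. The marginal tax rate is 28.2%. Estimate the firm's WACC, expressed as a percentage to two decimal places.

Total capital V = 1385 + 1477 + 836 = 3698.
Equity: weight = 1385/3698 = 0.3745; cost = 9.9%.
Private placement notes: weight = 1477/3698 = 0.3994; after-tax cost = 3.3% × (1 − 28.2%) = 2.3694%.
Convertible notes (debt portion): weight = 836/3698 = 0.2261; after-tax cost = 3.22% × (1 − 28.2%) = 2.3120%.
WACC = 0.3745 × 9.9000% + 0.3994 × 2.3694% + 0.2261 × 2.3120% = 5.1768%.

5.18%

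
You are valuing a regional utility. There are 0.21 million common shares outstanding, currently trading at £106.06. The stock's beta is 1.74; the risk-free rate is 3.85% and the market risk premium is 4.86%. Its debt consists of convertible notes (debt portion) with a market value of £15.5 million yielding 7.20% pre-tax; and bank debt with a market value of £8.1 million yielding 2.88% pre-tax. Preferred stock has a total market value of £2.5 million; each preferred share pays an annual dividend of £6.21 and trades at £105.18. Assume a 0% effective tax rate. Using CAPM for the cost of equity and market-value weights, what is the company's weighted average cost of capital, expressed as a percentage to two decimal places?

8.76%

Cost of equity via CAPM: Re = 3.85% + 1.74 × 4.86% = 12.3064%.
Cost of preferred: Rp = 6.21 / 105.18 = 5.9042%.
Market value of equity E = 106.06 × 0.21m = 22.2726m.
Total capital V = 22.2726 + 2.5 + 15.5 + 8.1 = 48.3726.
Equity: weight = 22.2726/48.3726 = 0.4604; cost = 12.3064%.
Preferred: weight = 2.5/48.3726 = 0.0517; cost = 5.9042%.
Convertible notes (debt portion): weight = 15.5/48.3726 = 0.3204; after-tax cost = 7.2% × (1 − 0%) = 7.2000%.
Bank debt: weight = 8.1/48.3726 = 0.1675; after-tax cost = 2.88% × (1 − 0%) = 2.8800%.
WACC = 0.4604 × 12.3064% + 0.0517 × 5.9042% + 0.3204 × 7.2000% + 0.1675 × 2.8800% = 8.7608%.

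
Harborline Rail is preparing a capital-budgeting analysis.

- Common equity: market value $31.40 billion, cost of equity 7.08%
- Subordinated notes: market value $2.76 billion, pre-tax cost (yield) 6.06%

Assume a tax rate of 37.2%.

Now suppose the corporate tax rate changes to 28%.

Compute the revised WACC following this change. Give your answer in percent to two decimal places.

After the change:
Total capital V = 31.4 + 2.76 = 34.16.
Equity: weight = 31.4/34.16 = 0.9192; cost = 7.08%.
Subordinated notes: weight = 2.76/34.16 = 0.0808; after-tax cost = 6.06% × (1 − 28%) = 4.3632%.
WACC = 0.9192 × 7.0800% + 0.0808 × 4.3632% = 6.8605%.

6.86%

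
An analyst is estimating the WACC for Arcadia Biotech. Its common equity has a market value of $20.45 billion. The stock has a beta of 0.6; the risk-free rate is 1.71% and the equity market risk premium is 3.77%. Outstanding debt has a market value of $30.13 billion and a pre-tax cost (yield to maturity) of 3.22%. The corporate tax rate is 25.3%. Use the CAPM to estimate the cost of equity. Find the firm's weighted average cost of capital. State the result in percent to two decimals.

Cost of equity via CAPM: Re = 1.71% + 0.6 × 3.77% = 3.9720%.
Total capital V = 20.45 + 30.13 = 50.58.
Equity: weight = 20.45/50.58 = 0.4043; cost = 3.972%.
Debt: weight = 30.13/50.58 = 0.5957; after-tax cost = 3.22% × (1 − 25.3%) = 2.4053%.
WACC = 0.4043 × 3.9720% + 0.5957 × 2.4053% = 3.0388%.

3.04%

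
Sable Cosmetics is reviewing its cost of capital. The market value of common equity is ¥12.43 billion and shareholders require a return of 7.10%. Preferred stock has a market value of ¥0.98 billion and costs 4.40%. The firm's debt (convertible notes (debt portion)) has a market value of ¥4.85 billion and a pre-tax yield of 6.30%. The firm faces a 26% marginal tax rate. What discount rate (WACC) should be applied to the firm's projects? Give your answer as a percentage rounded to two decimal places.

Total capital V = 12.43 + 0.98 + 4.85 = 18.26.
Equity: weight = 12.43/18.26 = 0.6807; cost = 7.1%.
Preferred: weight = 0.98/18.26 = 0.0537; cost = 4.4%.
Convertible notes (debt portion): weight = 4.85/18.26 = 0.2656; after-tax cost = 6.3% × (1 − 26%) = 4.6620%.
WACC = 0.6807 × 7.1000% + 0.0537 × 4.4000% + 0.2656 × 4.6620% = 6.3075%.

6.31%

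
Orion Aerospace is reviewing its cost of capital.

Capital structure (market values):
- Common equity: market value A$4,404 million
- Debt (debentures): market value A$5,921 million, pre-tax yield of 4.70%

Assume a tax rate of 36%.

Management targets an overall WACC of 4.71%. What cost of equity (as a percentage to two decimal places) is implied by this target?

7.00%

Total capital V = 4404 + 5921 = 10325.
Equity weight = 4404/10325 = 0.4265.
Debentures weight = 5921/10325 = 0.5735.
Debt contribution = 0.5735 × 4.7% × (1 − 36%) = 1.7250%.
Required equity contribution = 4.71% − 1.7250% = 2.9850%.
Re = 2.9850% / 0.4265 = 6.9983%.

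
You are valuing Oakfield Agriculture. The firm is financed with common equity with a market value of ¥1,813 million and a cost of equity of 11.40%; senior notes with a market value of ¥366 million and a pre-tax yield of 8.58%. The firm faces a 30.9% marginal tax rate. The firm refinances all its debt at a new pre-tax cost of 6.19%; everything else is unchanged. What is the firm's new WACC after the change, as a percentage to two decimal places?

10.20%

After the change:
Total capital V = 1813 + 366 = 2179.
Equity: weight = 1813/2179 = 0.8320; cost = 11.4%.
Senior notes: weight = 366/2179 = 0.1680; after-tax cost = 6.19% × (1 − 30.9%) = 4.2773%.
WACC = 0.8320 × 11.4000% + 0.1680 × 4.2773% = 10.2036%.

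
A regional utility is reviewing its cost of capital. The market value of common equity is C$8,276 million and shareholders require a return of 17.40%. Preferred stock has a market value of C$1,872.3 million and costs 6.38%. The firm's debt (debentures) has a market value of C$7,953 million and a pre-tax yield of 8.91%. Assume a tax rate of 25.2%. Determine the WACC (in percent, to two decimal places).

Total capital V = 8276 + 1872.3 + 7953 = 18101.3.
Equity: weight = 8276/18101.3 = 0.4572; cost = 17.4%.
Preferred: weight = 1872.3/18101.3 = 0.1034; cost = 6.38%.
Debentures: weight = 7953/18101.3 = 0.4394; after-tax cost = 8.91% × (1 − 25.2%) = 6.6647%.
WACC = 0.4572 × 17.4000% + 0.1034 × 6.3800% + 0.4394 × 6.6647% = 11.5435%.

11.54%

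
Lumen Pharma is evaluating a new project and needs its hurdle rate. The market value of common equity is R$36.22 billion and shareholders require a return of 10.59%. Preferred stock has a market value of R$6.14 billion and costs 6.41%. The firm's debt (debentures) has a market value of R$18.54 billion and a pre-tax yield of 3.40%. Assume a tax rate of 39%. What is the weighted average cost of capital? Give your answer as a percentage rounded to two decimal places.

7.58%

Total capital V = 36.22 + 6.14 + 18.54 = 60.9.
Equity: weight = 36.22/60.9 = 0.5947; cost = 10.59%.
Preferred: weight = 6.14/60.9 = 0.1008; cost = 6.41%.
Debentures: weight = 18.54/60.9 = 0.3044; after-tax cost = 3.4% × (1 − 39%) = 2.0740%.
WACC = 0.5947 × 10.5900% + 0.1008 × 6.4100% + 0.3044 × 2.0740% = 7.5760%.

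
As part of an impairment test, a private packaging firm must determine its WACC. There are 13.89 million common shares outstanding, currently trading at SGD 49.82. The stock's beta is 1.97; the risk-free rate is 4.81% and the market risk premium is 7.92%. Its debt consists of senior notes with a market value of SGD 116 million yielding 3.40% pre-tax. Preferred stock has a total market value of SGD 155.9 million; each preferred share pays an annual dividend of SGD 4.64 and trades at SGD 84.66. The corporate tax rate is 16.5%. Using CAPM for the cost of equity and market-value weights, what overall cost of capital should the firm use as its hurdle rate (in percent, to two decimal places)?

15.88%

Cost of equity via CAPM: Re = 4.81% + 1.97 × 7.92% = 20.4124%.
Cost of preferred: Rp = 4.64 / 84.66 = 5.4807%.
Market value of equity E = 49.82 × 13.89m = 691.9998m.
Total capital V = 691.9998 + 155.9 + 116 = 963.8998.
Equity: weight = 691.9998/963.8998 = 0.7179; cost = 20.4124%.
Preferred: weight = 155.9/963.8998 = 0.1617; cost = 5.4807%.
Senior notes: weight = 116/963.8998 = 0.1203; after-tax cost = 3.4% × (1 − 16.5%) = 2.8390%.
WACC = 0.7179 × 20.4124% + 0.1617 × 5.4807% + 0.1203 × 2.8390% = 15.8825%.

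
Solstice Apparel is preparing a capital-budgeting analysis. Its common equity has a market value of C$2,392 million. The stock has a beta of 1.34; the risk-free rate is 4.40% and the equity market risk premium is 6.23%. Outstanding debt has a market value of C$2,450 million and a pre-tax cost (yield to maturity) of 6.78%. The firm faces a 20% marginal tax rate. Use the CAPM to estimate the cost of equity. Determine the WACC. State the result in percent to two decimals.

Cost of equity via CAPM: Re = 4.4% + 1.34 × 6.23% = 12.7482%.
Total capital V = 2392 + 2450 = 4842.
Equity: weight = 2392/4842 = 0.4940; cost = 12.7482%.
Debt: weight = 2450/4842 = 0.5060; after-tax cost = 6.78% × (1 − 20%) = 5.4240%.
WACC = 0.4940 × 12.7482% + 0.5060 × 5.4240% = 9.0422%.

9.04%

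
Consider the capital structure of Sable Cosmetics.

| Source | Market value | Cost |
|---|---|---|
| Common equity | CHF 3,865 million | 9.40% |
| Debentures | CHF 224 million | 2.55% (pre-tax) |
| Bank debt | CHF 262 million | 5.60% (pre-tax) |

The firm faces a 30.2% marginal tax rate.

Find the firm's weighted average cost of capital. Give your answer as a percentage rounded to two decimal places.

8.68%

Total capital V = 3865 + 224 + 262 = 4351.
Equity: weight = 3865/4351 = 0.8883; cost = 9.4%.
Debentures: weight = 224/4351 = 0.0515; after-tax cost = 2.55% × (1 − 30.2%) = 1.7799%.
Bank debt: weight = 262/4351 = 0.0602; after-tax cost = 5.6% × (1 − 30.2%) = 3.9088%.
WACC = 0.8883 × 9.4000% + 0.0515 × 1.7799% + 0.0602 × 3.9088% = 8.6770%.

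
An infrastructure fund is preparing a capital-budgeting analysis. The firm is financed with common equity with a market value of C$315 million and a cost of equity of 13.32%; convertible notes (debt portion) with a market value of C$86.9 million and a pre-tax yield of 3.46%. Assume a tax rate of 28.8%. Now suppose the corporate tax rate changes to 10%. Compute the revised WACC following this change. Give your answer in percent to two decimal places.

11.11%

After the change:
Total capital V = 315 + 86.9 = 401.9.
Equity: weight = 315/401.9 = 0.7838; cost = 13.32%.
Convertible notes (debt portion): weight = 86.9/401.9 = 0.2162; after-tax cost = 3.46% × (1 − 10%) = 3.1140%.
WACC = 0.7838 × 13.3200% + 0.2162 × 3.1140% = 11.1132%.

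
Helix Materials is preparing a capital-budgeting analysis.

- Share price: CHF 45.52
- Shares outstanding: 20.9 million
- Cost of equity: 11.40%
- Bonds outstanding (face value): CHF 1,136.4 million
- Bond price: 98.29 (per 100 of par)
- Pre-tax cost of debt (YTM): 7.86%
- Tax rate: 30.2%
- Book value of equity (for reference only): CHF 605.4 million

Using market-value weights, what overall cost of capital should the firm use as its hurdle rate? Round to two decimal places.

Market value of equity E = 45.52 × 20.9m = 951.368m. Market value of debt D = 1136.4m × 98.29/100 = 1116.96756m.
Total capital V = 951.368 + 1116.96756 = 2068.33556.
Equity: weight = 951.368/2068.33556 = 0.4600; cost = 11.4%.
Bonds outstanding: weight = 1116.96756/2068.33556 = 0.5400; after-tax cost = 7.86% × (1 − 30.2%) = 5.4863%.
WACC = 0.4600 × 11.4000% + 0.5400 × 5.4863% = 8.2064%.

8.21%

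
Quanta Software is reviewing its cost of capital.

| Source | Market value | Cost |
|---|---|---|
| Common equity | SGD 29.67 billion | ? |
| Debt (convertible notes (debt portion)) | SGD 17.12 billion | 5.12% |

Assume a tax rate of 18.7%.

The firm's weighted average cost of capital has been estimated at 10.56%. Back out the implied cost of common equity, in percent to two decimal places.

14.25%

Total capital V = 29.67 + 17.12 = 46.79.
Equity weight = 29.67/46.79 = 0.6341.
Convertible notes (debt portion) weight = 17.12/46.79 = 0.3659.
Debt contribution = 0.3659 × 5.12% × (1 − 18.7%) = 1.5230%.
Required equity contribution = 10.56% − 1.5230% = 9.0370%.
Re = 9.0370% / 0.6341 = 14.2514%.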